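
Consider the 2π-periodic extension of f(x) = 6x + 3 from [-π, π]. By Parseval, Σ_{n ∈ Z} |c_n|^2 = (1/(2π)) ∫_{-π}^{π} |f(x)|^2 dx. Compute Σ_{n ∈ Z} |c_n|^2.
Σ |c_n|^2 = 12π^2 + 9

Expand and integrate term by term over [-π, π]:
  ∫ (6x)^2 dx = 36·(2π^3/3); ∫ 2·6·(3)·x dx = 0 (odd integrand); ∫ 3^2 dx = 9·2π.
So (1/(2π)) ∫_{-π}^{π} (6x + 3)^2 dx = 36π^2/3 + 9 = 12π^2 + 9.
Parseval ⇒ Σ |c_n|^2 = 12π^2 + 9.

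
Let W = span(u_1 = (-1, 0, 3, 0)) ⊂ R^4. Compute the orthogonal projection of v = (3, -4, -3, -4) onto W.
proj_W(v) = (6/5, 0, -18/5, 0)

Set up U = [u_1 | ... | u_1] ∈ R^(4×1). The projector onto W = col(U) is P = U (U^T U)^(-1) U^T.
Compute U^T U =
  [10],
and U^T v = (-12).
Solve U^T U · c = U^T v for the coefficients: c = (-6/5). The projection is proj_W(v) = U c.
Check: (v - proj_W(v)) · u_1 = 0  (should be 0).
Result: proj_W(v) = (6/5, 0, -18/5, 0).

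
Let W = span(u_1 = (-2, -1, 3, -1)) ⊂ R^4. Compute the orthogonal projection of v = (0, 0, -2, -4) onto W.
proj_W(v) = (4/15, 2/15, -2/5, 2/15)

Set up U = [u_1 | ... | u_1] ∈ R^(4×1). The projector onto W = col(U) is P = U (U^T U)^(-1) U^T.
Compute U^T U =
  [15],
and U^T v = (-2).
Solve U^T U · c = U^T v for the coefficients: c = (-2/15). The projection is proj_W(v) = U c.
Check: (v - proj_W(v)) · u_1 = 0  (should be 0).
Result: proj_W(v) = (4/15, 2/15, -2/5, 2/15).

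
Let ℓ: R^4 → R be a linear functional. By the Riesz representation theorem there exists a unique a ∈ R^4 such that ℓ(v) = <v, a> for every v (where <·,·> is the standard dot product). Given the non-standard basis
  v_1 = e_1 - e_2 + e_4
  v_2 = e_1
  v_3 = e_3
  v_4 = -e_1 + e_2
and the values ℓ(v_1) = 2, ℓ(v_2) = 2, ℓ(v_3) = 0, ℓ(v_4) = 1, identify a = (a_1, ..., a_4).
a = (2, 3, 0, 3)

Write a = (a_1, ..., a_4) in the standard basis. For each basis vector v_i, ℓ(v_i) = <v_i, a> is a linear equation in the a_j's. Collect the n equations into a matrix system V a = ℓ, where row i of V is v_i (expressed in the standard basis). Since V is invertible (lower-triangular with 1s on the diagonal, up to permutation), solve by back-substitution:
  V =
[[1, -1, 0, 1],
 [1, 0, 0, 0],
 [0, 0, 1, 0],
 [-1, 1, 0, 0]]
  V a = (2, 2, 0, 1)
Solving gives a = (2, 3, 0, 3).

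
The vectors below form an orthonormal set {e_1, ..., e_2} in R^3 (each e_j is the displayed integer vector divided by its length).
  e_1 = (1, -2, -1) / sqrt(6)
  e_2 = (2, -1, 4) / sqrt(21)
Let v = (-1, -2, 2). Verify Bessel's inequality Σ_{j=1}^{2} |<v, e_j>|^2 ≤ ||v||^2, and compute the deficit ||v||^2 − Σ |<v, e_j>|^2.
Σ |<v, e_j>|^2 = 45/14; ||v||^2 = 9; deficit = 81/14

Write each e_j = u_j / sqrt(<u_j, u_j>) where u_j is the displayed integer vector. Then <v, e_j> = <v, u_j> / sqrt(<u_j, u_j>), so |<v, e_j>|^2 = <v, u_j>^2 / <u_j, u_j>.
Coefficients: <v, e_1> = 1/sqrt(6), <v, e_2> = 8/sqrt(21).
Square and sum: Σ |<v, e_j>|^2 = 45/14.
Compute ||v||^2 = v·v = 9.
Deficit = 9 − 45/14 = 81/14 ≥ 0, confirming Bessel's inequality. (The deficit equals ||v − Σ <v,e_j> e_j||^2, the squared distance from v to span{e_j}.)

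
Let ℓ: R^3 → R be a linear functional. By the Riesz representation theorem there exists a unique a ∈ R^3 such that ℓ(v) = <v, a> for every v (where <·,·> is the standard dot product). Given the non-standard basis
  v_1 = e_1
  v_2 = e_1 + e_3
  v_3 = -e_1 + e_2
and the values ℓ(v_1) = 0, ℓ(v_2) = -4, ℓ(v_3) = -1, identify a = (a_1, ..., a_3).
a = (0, -1, -4)

Write a = (a_1, ..., a_3) in the standard basis. For each basis vector v_i, ℓ(v_i) = <v_i, a> is a linear equation in the a_j's. Collect the n equations into a matrix system V a = ℓ, where row i of V is v_i (expressed in the standard basis). Since V is invertible (lower-triangular with 1s on the diagonal, up to permutation), solve by back-substitution:
  V =
[[1, 0, 0],
 [1, 0, 1],
 [-1, 1, 0]]
  V a = (0, -4, -1)
Solving gives a = (0, -1, -4).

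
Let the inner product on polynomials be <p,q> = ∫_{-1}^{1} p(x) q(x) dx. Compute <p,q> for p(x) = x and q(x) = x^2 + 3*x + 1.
<p,q> = 2

Expand the product: p(x)·q(x) = x^3 + 3*x^2 + x.
∫_{-1}^{1} of each monomial x^k gives [2/(k+1) if k even, 0 if k odd]. Integrating term-by-term (or equivalently evaluating the antiderivative F(x) = x^4/4 + x^3 + x^2/2 at the endpoints):
  F(1) − F(−1) = 7/4 − (-1/4) = 2.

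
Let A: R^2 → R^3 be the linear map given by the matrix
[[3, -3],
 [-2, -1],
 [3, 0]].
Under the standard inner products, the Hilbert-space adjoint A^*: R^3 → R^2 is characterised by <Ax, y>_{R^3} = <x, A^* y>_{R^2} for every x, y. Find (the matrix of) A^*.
A^* = A^T =
[[3, -2, 3],
 [-3, -1, 0]]

For real matrices with standard dot products, the defining identity <Ax, y> = <x, A^* y> gives (Ax)^T y = x^T (A^*) y, i.e. x^T A^T y = x^T (A^*) y. Since this holds for all x, y, we must have A^* = A^T. Therefore
A^* =
[[3, -2, 3],
 [-3, -1, 0]].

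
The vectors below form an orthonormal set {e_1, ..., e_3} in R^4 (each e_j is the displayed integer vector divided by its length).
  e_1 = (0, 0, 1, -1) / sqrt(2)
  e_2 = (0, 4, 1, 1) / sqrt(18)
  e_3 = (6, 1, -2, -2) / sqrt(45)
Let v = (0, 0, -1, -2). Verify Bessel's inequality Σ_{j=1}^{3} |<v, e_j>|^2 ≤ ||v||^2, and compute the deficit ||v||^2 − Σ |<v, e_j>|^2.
Σ |<v, e_j>|^2 = 9/5; ||v||^2 = 5; deficit = 16/5

Write each e_j = u_j / sqrt(<u_j, u_j>) where u_j is the displayed integer vector. Then <v, e_j> = <v, u_j> / sqrt(<u_j, u_j>), so |<v, e_j>|^2 = <v, u_j>^2 / <u_j, u_j>.
Coefficients: <v, e_1> = 1/sqrt(2), <v, e_2> = -3/sqrt(18), <v, e_3> = 6/sqrt(45).
Square and sum: Σ |<v, e_j>|^2 = 9/5.
Compute ||v||^2 = v·v = 5.
Deficit = 5 − 9/5 = 16/5 ≥ 0, confirming Bessel's inequality. (The deficit equals ||v − Σ <v,e_j> e_j||^2, the squared distance from v to span{e_j}.)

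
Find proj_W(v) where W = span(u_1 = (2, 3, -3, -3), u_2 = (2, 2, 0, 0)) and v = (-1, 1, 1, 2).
proj_W(v) = (8/37, -8/37, 48/37, 48/37)

Set up U = [u_1 | ... | u_2] ∈ R^(4×2). The projector onto W = col(U) is P = U (U^T U)^(-1) U^T.
Compute U^T U =
  [31, 10]
  [10, 8],
and U^T v = (-8, 0).
Solve U^T U · c = U^T v for the coefficients: c = (-16/37, 20/37). The projection is proj_W(v) = U c.
Check: (v - proj_W(v)) · u_1 = 0  (should be 0).
Check: (v - proj_W(v)) · u_2 = 0  (should be 0).
Result: proj_W(v) = (8/37, -8/37, 48/37, 48/37).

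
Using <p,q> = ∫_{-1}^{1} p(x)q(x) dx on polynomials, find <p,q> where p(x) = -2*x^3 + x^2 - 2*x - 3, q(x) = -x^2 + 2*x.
<p,q> = -8/3

Expand the product: p(x)·q(x) = 2*x^5 - 5*x^4 + 4*x^3 - x^2 - 6*x.
∫_{-1}^{1} of each monomial x^k gives [2/(k+1) if k even, 0 if k odd]. Integrating term-by-term (or equivalently evaluating the antiderivative F(x) = x^6/3 - x^5 + x^4 - x^3/3 - 3*x^2 at the endpoints):
  F(1) − F(−1) = -3 − (-1/3) = -8/3.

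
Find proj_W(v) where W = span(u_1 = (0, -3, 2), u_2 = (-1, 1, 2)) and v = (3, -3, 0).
proj_W(v) = (87/77, -267/77, -54/77)

Set up U = [u_1 | ... | u_2] ∈ R^(3×2). The projector onto W = col(U) is P = U (U^T U)^(-1) U^T.
Compute U^T U =
  [13, 1]
  [1, 6],
and U^T v = (9, -6).
Solve U^T U · c = U^T v for the coefficients: c = (60/77, -87/77). The projection is proj_W(v) = U c.
Check: (v - proj_W(v)) · u_1 = 0  (should be 0).
Check: (v - proj_W(v)) · u_2 = 0  (should be 0).
Result: proj_W(v) = (87/77, -267/77, -54/77).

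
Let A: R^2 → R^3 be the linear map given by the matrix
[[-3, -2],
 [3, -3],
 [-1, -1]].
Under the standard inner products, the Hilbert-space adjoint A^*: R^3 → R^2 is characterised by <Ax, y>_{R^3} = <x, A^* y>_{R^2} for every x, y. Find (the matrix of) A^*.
A^* = A^T =
[[-3, 3, -1],
 [-2, -3, -1]]

For real matrices with standard dot products, the defining identity <Ax, y> = <x, A^* y> gives (Ax)^T y = x^T (A^*) y, i.e. x^T A^T y = x^T (A^*) y. Since this holds for all x, y, we must have A^* = A^T. Therefore
A^* =
[[-3, 3, -1],
 [-2, -3, -1]].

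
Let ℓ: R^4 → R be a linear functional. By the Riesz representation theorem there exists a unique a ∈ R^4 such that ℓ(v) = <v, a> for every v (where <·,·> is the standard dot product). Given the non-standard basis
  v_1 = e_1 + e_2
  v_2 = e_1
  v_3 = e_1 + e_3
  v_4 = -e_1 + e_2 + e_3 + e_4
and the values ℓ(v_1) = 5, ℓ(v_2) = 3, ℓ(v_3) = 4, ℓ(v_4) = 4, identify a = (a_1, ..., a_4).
a = (3, 2, 1, 4)

Write a = (a_1, ..., a_4) in the standard basis. For each basis vector v_i, ℓ(v_i) = <v_i, a> is a linear equation in the a_j's. Collect the n equations into a matrix system V a = ℓ, where row i of V is v_i (expressed in the standard basis). Since V is invertible (lower-triangular with 1s on the diagonal, up to permutation), solve by back-substitution:
  V =
[[1, 1, 0, 0],
 [1, 0, 0, 0],
 [1, 0, 1, 0],
 [-1, 1, 1, 1]]
  V a = (5, 3, 4, 4)
Solving gives a = (3, 2, 1, 4).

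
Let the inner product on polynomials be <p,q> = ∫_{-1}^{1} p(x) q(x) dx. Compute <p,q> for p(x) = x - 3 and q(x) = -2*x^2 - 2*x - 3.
<p,q> = 62/3

Expand the product: p(x)·q(x) = -2*x^3 + 4*x^2 + 3*x + 9.
∫_{-1}^{1} of each monomial x^k gives [2/(k+1) if k even, 0 if k odd]. Integrating term-by-term (or equivalently evaluating the antiderivative F(x) = -x^4/2 + 4*x^3/3 + 3*x^2/2 + 9*x at the endpoints):
  F(1) − F(−1) = 34/3 − (-28/3) = 62/3.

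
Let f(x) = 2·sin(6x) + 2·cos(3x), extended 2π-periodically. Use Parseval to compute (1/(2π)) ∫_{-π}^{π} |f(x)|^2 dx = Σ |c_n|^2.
Σ |c_n|^2 = 4

Expand |f|^2 and use orthogonality of {sin(nx), cos(mx)} on [-π, π]:
  ∫_{-π}^{π} sin(nx)^2 dx = π, ∫ cos(mx)^2 dx = π, and cross terms integrate to 0.
So ∫_{-π}^{π} f(x)^2 dx = 2^2 · π + 2^2 · π = (4 + 4)π.
Divide by 2π: (4 + 4)/2 = 4.
By Parseval, this equals Σ |c_n|^2.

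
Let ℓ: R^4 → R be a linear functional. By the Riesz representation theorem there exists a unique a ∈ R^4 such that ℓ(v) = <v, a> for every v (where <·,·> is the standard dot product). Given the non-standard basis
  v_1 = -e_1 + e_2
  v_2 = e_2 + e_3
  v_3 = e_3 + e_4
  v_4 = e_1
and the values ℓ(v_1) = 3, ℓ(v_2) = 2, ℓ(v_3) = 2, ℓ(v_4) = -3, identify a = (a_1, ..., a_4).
a = (-3, 0, 2, 0)

Write a = (a_1, ..., a_4) in the standard basis. For each basis vector v_i, ℓ(v_i) = <v_i, a> is a linear equation in the a_j's. Collect the n equations into a matrix system V a = ℓ, where row i of V is v_i (expressed in the standard basis). Since V is invertible (lower-triangular with 1s on the diagonal, up to permutation), solve by back-substitution:
  V =
[[-1, 1, 0, 0],
 [0, 1, 1, 0],
 [0, 0, 1, 1],
 [1, 0, 0, 0]]
  V a = (3, 2, 2, -3)
Solving gives a = (-3, 0, 2, 0).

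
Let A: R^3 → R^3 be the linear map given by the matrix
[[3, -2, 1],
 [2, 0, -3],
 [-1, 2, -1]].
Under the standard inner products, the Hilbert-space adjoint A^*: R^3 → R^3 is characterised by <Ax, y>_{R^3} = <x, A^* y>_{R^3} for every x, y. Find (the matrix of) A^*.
A^* = A^T =
[[3, 2, -1],
 [-2, 0, 2],
 [1, -3, -1]]

For real matrices with standard dot products, the defining identity <Ax, y> = <x, A^* y> gives (Ax)^T y = x^T (A^*) y, i.e. x^T A^T y = x^T (A^*) y. Since this holds for all x, y, we must have A^* = A^T. Therefore
A^* =
[[3, 2, -1],
 [-2, 0, 2],
 [1, -3, -1]].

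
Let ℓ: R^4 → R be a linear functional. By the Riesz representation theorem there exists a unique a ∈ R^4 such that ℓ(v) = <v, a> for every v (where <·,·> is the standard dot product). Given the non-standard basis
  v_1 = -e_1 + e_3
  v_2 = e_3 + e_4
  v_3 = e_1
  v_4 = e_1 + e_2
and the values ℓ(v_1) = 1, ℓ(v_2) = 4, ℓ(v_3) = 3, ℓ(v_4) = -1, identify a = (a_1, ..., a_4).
a = (3, -4, 4, 0)

Write a = (a_1, ..., a_4) in the standard basis. For each basis vector v_i, ℓ(v_i) = <v_i, a> is a linear equation in the a_j's. Collect the n equations into a matrix system V a = ℓ, where row i of V is v_i (expressed in the standard basis). Since V is invertible (lower-triangular with 1s on the diagonal, up to permutation), solve by back-substitution:
  V =
[[-1, 0, 1, 0],
 [0, 0, 1, 1],
 [1, 0, 0, 0],
 [1, 1, 0, 0]]
  V a = (1, 4, 3, -1)
Solving gives a = (3, -4, 4, 0).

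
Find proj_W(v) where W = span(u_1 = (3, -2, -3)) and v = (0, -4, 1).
proj_W(v) = (15/22, -5/11, -15/22)

Set up U = [u_1 | ... | u_1] ∈ R^(3×1). The projector onto W = col(U) is P = U (U^T U)^(-1) U^T.
Compute U^T U =
  [22],
and U^T v = (5).
Solve U^T U · c = U^T v for the coefficients: c = (5/22). The projection is proj_W(v) = U c.
Check: (v - proj_W(v)) · u_1 = 0  (should be 0).
Result: proj_W(v) = (15/22, -5/11, -15/22).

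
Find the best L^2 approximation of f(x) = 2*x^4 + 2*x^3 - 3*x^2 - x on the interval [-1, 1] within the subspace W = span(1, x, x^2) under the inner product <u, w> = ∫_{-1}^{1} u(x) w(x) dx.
g(x) = -9*x^2/7 + x/5 - 6/35

The best approximation g ∈ W is the orthogonal projection of f onto W. Writing g = a_0 + a_1 x + a_2 x^2, the coefficients solve the normal equations G · a = b where
  G_{ij} = <φ_i, φ_j> and b_i = <f, φ_i>, with φ_0 = 1, φ_1 = x, φ_2 = x^2.
G =
  [2, 0, 2/3]
  [0, 2/3, 0]
  [2/3, 0, 2/5],
b = (-6/5, 2/15, -22/35).
Solving gives a_0 = -6/35, a_1 = 1/5, a_2 = -9/7, so
  g(x) = -9*x^2/7 + x/5 - 6/35.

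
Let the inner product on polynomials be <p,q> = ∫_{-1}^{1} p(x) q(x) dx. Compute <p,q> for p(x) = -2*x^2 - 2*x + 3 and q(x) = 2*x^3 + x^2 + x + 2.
<p,q> = 38/5

Expand the product: p(x)·q(x) = -4*x^5 - 6*x^4 + 2*x^3 - 3*x^2 - x + 6.
∫_{-1}^{1} of each monomial x^k gives [2/(k+1) if k even, 0 if k odd]. Integrating term-by-term (or equivalently evaluating the antiderivative F(x) = -2*x^6/3 - 6*x^5/5 + x^4/2 - x^3 - x^2/2 + 6*x at the endpoints):
  F(1) − F(−1) = 47/15 − (-67/15) = 38/5.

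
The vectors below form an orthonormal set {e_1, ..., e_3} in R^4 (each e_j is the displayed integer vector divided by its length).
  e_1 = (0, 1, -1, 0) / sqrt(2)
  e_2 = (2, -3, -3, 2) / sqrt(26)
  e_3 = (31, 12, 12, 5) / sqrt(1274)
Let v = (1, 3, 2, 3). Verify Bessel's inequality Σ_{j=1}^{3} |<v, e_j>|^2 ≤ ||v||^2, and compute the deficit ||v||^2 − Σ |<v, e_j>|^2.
Σ |<v, e_j>|^2 = 549/49; ||v||^2 = 23; deficit = 578/49

Write each e_j = u_j / sqrt(<u_j, u_j>) where u_j is the displayed integer vector. Then <v, e_j> = <v, u_j> / sqrt(<u_j, u_j>), so |<v, e_j>|^2 = <v, u_j>^2 / <u_j, u_j>.
Coefficients: <v, e_1> = 1/sqrt(2), <v, e_2> = -7/sqrt(26), <v, e_3> = 106/sqrt(1274).
Square and sum: Σ |<v, e_j>|^2 = 549/49.
Compute ||v||^2 = v·v = 23.
Deficit = 23 − 549/49 = 578/49 ≥ 0, confirming Bessel's inequality. (The deficit equals ||v − Σ <v,e_j> e_j||^2, the squared distance from v to span{e_j}.)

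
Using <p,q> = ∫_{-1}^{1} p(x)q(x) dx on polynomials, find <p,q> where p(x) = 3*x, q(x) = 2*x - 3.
<p,q> = 4

Expand the product: p(x)·q(x) = 6*x^2 - 9*x.
∫_{-1}^{1} of each monomial x^k gives [2/(k+1) if k even, 0 if k odd]. Integrating term-by-term (or equivalently evaluating the antiderivative F(x) = 2*x^3 - 9*x^2/2 at the endpoints):
  F(1) − F(−1) = -5/2 − (-13/2) = 4.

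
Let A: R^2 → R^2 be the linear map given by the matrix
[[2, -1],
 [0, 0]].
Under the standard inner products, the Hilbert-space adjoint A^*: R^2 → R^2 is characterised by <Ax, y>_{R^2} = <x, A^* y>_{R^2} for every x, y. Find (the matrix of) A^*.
A^* = A^T =
[[2, 0],
 [-1, 0]]

For real matrices with standard dot products, the defining identity <Ax, y> = <x, A^* y> gives (Ax)^T y = x^T (A^*) y, i.e. x^T A^T y = x^T (A^*) y. Since this holds for all x, y, we must have A^* = A^T. Therefore
A^* =
[[2, 0],
 [-1, 0]].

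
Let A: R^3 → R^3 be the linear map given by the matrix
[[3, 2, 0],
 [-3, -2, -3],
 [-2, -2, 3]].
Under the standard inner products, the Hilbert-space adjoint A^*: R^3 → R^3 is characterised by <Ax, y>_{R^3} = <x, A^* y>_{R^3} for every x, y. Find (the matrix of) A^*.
A^* = A^T =
[[3, -3, -2],
 [2, -2, -2],
 [0, -3, 3]]

For real matrices with standard dot products, the defining identity <Ax, y> = <x, A^* y> gives (Ax)^T y = x^T (A^*) y, i.e. x^T A^T y = x^T (A^*) y. Since this holds for all x, y, we must have A^* = A^T. Therefore
A^* =
[[3, -3, -2],
 [2, -2, -2],
 [0, -3, 3]].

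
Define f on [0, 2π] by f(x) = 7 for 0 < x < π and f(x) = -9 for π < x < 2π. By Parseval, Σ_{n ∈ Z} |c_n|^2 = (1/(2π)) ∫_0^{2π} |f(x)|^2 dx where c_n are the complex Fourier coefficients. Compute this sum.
Σ |c_n|^2 = 65

Parseval equates the L^2 energy of f (normalised by 1/(2π)) with the ℓ^2 sum of its Fourier coefficients: (1/(2π)) ∫_0^{2π} |f|^2 = Σ |c_n|^2.
Compute the left side: (1/(2π)) [∫_0^π 7^2 dx + ∫_π^{2π} (-9)^2 dx] = (1/(2π)) · (49π + 81π) = (49 + 81)/2 = 65.
So Σ_{n ∈ Z} |c_n|^2 = 65.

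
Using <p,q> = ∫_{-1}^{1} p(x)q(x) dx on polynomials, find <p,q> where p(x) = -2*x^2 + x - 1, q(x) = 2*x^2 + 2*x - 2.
<p,q> = 76/15

Expand the product: p(x)·q(x) = -4*x^4 - 2*x^3 + 4*x^2 - 4*x + 2.
∫_{-1}^{1} of each monomial x^k gives [2/(k+1) if k even, 0 if k odd]. Integrating term-by-term (or equivalently evaluating the antiderivative F(x) = -4*x^5/5 - x^4/2 + 4*x^3/3 - 2*x^2 + 2*x at the endpoints):
  F(1) − F(−1) = 1/30 − (-151/30) = 76/15.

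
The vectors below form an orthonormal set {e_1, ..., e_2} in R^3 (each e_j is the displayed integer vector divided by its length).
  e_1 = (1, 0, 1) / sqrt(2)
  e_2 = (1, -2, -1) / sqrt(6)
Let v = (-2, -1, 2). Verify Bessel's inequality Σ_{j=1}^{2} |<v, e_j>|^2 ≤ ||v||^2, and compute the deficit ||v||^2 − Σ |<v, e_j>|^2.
Σ |<v, e_j>|^2 = 2/3; ||v||^2 = 9; deficit = 25/3

Write each e_j = u_j / sqrt(<u_j, u_j>) where u_j is the displayed integer vector. Then <v, e_j> = <v, u_j> / sqrt(<u_j, u_j>), so |<v, e_j>|^2 = <v, u_j>^2 / <u_j, u_j>.
Coefficients: <v, e_1> = 0/sqrt(2), <v, e_2> = -2/sqrt(6).
Square and sum: Σ |<v, e_j>|^2 = 2/3.
Compute ||v||^2 = v·v = 9.
Deficit = 9 − 2/3 = 25/3 ≥ 0, confirming Bessel's inequality. (The deficit equals ||v − Σ <v,e_j> e_j||^2, the squared distance from v to span{e_j}.)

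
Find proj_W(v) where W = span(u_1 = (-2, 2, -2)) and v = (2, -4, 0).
proj_W(v) = (2, -2, 2)

Set up U = [u_1 | ... | u_1] ∈ R^(3×1). The projector onto W = col(U) is P = U (U^T U)^(-1) U^T.
Compute U^T U =
  [12],
and U^T v = (-12).
Solve U^T U · c = U^T v for the coefficients: c = (-1). The projection is proj_W(v) = U c.
Check: (v - proj_W(v)) · u_1 = 0  (should be 0).
Result: proj_W(v) = (2, -2, 2).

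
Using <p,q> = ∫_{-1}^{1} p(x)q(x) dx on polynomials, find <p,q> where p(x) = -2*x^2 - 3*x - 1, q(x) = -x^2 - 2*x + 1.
<p,q> = 32/15

Expand the product: p(x)·q(x) = 2*x^4 + 7*x^3 + 5*x^2 - x - 1.
∫_{-1}^{1} of each monomial x^k gives [2/(k+1) if k even, 0 if k odd]. Integrating term-by-term (or equivalently evaluating the antiderivative F(x) = 2*x^5/5 + 7*x^4/4 + 5*x^3/3 - x^2/2 - x at the endpoints):
  F(1) − F(−1) = 139/60 − (11/60) = 32/15.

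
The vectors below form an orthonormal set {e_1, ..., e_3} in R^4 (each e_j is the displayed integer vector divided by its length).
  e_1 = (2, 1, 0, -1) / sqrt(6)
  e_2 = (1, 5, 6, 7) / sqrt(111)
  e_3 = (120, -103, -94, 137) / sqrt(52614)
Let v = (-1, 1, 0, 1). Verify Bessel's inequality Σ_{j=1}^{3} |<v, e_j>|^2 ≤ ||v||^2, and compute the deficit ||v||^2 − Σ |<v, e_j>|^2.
Σ |<v, e_j>|^2 = 1349/711; ||v||^2 = 3; deficit = 784/711

Write each e_j = u_j / sqrt(<u_j, u_j>) where u_j is the displayed integer vector. Then <v, e_j> = <v, u_j> / sqrt(<u_j, u_j>), so |<v, e_j>|^2 = <v, u_j>^2 / <u_j, u_j>.
Coefficients: <v, e_1> = -2/sqrt(6), <v, e_2> = 11/sqrt(111), <v, e_3> = -86/sqrt(52614).
Square and sum: Σ |<v, e_j>|^2 = 1349/711.
Compute ||v||^2 = v·v = 3.
Deficit = 3 − 1349/711 = 784/711 ≥ 0, confirming Bessel's inequality. (The deficit equals ||v − Σ <v,e_j> e_j||^2, the squared distance from v to span{e_j}.)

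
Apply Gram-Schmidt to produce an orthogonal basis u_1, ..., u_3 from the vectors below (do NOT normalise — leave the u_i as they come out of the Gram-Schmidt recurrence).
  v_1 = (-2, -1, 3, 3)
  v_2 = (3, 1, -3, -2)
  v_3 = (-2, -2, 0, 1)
Orthogonal basis:
  u_1 = (-2, -1, 3, 3)
  u_2 = (25/23, 1/23, -3/23, 20/23)
  u_3 = (-4/9, -71/45, -19/15, 4/9)

Apply the Gram-Schmidt recurrence
  u_1 = v_1
  u_i = v_i − Σ_{j<i} ((v_i · u_j) / (u_j · u_j)) · u_j.

Step by step this gives:
  u_1 = (-2, -1, 3, 3)
  u_2 = (25/23, 1/23, -3/23, 20/23)
  u_3 = (-4/9, -71/45, -19/15, 4/9)

Orthogonality check:
  u_2 · u_1 = 0 (should be 0)
  u_3 · u_1 = 0 (should be 0)
  u_3 · u_2 = 0 (should be 0)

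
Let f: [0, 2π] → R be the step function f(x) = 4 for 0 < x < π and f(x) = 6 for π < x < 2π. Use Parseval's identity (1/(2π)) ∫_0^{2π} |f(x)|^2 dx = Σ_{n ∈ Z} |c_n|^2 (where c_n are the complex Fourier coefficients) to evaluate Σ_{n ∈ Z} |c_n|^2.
Σ |c_n|^2 = 26

Parseval equates the L^2 energy of f (normalised by 1/(2π)) with the ℓ^2 sum of its Fourier coefficients: (1/(2π)) ∫_0^{2π} |f|^2 = Σ |c_n|^2.
Compute the left side: (1/(2π)) [∫_0^π 4^2 dx + ∫_π^{2π} 6^2 dx] = (1/(2π)) · (16π + 36π) = (16 + 36)/2 = 26.
So Σ_{n ∈ Z} |c_n|^2 = 26.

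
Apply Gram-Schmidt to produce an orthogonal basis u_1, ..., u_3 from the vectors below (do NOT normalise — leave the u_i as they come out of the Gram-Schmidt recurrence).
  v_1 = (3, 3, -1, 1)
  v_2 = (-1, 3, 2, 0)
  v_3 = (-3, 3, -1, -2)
Orthogonal basis:
  u_1 = (3, 3, -1, 1)
  u_2 = (-8/5, 12/5, 11/5, -1/5)
  u_3 = (-71/44, 57/44, -11/4, -79/44)

Apply the Gram-Schmidt recurrence
  u_1 = v_1
  u_i = v_i − Σ_{j<i} ((v_i · u_j) / (u_j · u_j)) · u_j.

Step by step this gives:
  u_1 = (3, 3, -1, 1)
  u_2 = (-8/5, 12/5, 11/5, -1/5)
  u_3 = (-71/44, 57/44, -11/4, -79/44)

Orthogonality check:
  u_2 · u_1 = 0 (should be 0)
  u_3 · u_1 = 0 (should be 0)
  u_3 · u_2 = 0 (should be 0)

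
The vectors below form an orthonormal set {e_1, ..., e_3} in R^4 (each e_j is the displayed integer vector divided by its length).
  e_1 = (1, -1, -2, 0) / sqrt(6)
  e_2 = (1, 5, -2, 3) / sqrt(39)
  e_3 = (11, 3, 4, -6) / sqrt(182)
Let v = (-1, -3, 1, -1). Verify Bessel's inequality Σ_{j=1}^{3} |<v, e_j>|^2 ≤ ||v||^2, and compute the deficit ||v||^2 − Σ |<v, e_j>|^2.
Σ |<v, e_j>|^2 = 83/7; ||v||^2 = 12; deficit = 1/7

Write each e_j = u_j / sqrt(<u_j, u_j>) where u_j is the displayed integer vector. Then <v, e_j> = <v, u_j> / sqrt(<u_j, u_j>), so |<v, e_j>|^2 = <v, u_j>^2 / <u_j, u_j>.
Coefficients: <v, e_1> = 0/sqrt(6), <v, e_2> = -21/sqrt(39), <v, e_3> = -10/sqrt(182).
Square and sum: Σ |<v, e_j>|^2 = 83/7.
Compute ||v||^2 = v·v = 12.
Deficit = 12 − 83/7 = 1/7 ≥ 0, confirming Bessel's inequality. (The deficit equals ||v − Σ <v,e_j> e_j||^2, the squared distance from v to span{e_j}.)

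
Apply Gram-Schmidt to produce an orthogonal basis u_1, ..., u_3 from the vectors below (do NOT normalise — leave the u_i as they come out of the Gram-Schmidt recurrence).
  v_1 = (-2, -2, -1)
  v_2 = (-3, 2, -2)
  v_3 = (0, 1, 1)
Orthogonal basis:
  u_1 = (-2, -2, -1)
  u_2 = (-19/9, 26/9, -14/9)
  u_3 = (-66/137, 11/137, 110/137)

Apply the Gram-Schmidt recurrence
  u_1 = v_1
  u_i = v_i − Σ_{j<i} ((v_i · u_j) / (u_j · u_j)) · u_j.

Step by step this gives:
  u_1 = (-2, -2, -1)
  u_2 = (-19/9, 26/9, -14/9)
  u_3 = (-66/137, 11/137, 110/137)

Orthogonality check:
  u_2 · u_1 = 0 (should be 0)
  u_3 · u_1 = 0 (should be 0)
  u_3 · u_2 = 0 (should be 0)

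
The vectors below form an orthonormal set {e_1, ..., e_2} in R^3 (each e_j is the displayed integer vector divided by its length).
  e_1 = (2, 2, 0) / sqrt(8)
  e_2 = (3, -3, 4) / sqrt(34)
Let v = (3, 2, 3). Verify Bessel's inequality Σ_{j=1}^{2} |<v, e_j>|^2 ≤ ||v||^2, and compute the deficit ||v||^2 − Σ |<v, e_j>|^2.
Σ |<v, e_j>|^2 = 325/17; ||v||^2 = 22; deficit = 49/17

Write each e_j = u_j / sqrt(<u_j, u_j>) where u_j is the displayed integer vector. Then <v, e_j> = <v, u_j> / sqrt(<u_j, u_j>), so |<v, e_j>|^2 = <v, u_j>^2 / <u_j, u_j>.
Coefficients: <v, e_1> = 10/sqrt(8), <v, e_2> = 15/sqrt(34).
Square and sum: Σ |<v, e_j>|^2 = 325/17.
Compute ||v||^2 = v·v = 22.
Deficit = 22 − 325/17 = 49/17 ≥ 0, confirming Bessel's inequality. (The deficit equals ||v − Σ <v,e_j> e_j||^2, the squared distance from v to span{e_j}.)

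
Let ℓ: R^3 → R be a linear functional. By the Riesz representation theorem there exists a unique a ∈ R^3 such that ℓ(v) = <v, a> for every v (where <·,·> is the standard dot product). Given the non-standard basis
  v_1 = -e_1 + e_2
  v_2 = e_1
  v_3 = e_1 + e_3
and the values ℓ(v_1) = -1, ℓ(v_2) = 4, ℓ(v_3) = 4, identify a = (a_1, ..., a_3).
a = (4, 3, 0)

Write a = (a_1, ..., a_3) in the standard basis. For each basis vector v_i, ℓ(v_i) = <v_i, a> is a linear equation in the a_j's. Collect the n equations into a matrix system V a = ℓ, where row i of V is v_i (expressed in the standard basis). Since V is invertible (lower-triangular with 1s on the diagonal, up to permutation), solve by back-substitution:
  V =
[[-1, 1, 0],
 [1, 0, 0],
 [1, 0, 1]]
  V a = (-1, 4, 4)
Solving gives a = (4, 3, 0).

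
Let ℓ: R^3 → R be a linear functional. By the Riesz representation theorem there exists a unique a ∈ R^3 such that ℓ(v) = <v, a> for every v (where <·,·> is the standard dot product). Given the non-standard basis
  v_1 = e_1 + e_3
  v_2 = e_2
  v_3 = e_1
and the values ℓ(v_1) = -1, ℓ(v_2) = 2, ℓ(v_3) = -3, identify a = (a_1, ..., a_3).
a = (-3, 2, 2)

Write a = (a_1, ..., a_3) in the standard basis. For each basis vector v_i, ℓ(v_i) = <v_i, a> is a linear equation in the a_j's. Collect the n equations into a matrix system V a = ℓ, where row i of V is v_i (expressed in the standard basis). Since V is invertible (lower-triangular with 1s on the diagonal, up to permutation), solve by back-substitution:
  V =
[[1, 0, 1],
 [0, 1, 0],
 [1, 0, 0]]
  V a = (-1, 2, -3)
Solving gives a = (-3, 2, 2).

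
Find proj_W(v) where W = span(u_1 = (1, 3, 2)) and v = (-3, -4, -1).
proj_W(v) = (-17/14, -51/14, -17/7)

Set up U = [u_1 | ... | u_1] ∈ R^(3×1). The projector onto W = col(U) is P = U (U^T U)^(-1) U^T.
Compute U^T U =
  [14],
and U^T v = (-17).
Solve U^T U · c = U^T v for the coefficients: c = (-17/14). The projection is proj_W(v) = U c.
Check: (v - proj_W(v)) · u_1 = 0  (should be 0).
Result: proj_W(v) = (-17/14, -51/14, -17/7).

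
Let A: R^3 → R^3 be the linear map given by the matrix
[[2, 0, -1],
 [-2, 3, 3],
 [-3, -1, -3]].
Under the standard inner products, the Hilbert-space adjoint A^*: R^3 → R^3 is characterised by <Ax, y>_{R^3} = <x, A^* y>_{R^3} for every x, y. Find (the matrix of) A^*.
A^* = A^T =
[[2, -2, -3],
 [0, 3, -1],
 [-1, 3, -3]]

For real matrices with standard dot products, the defining identity <Ax, y> = <x, A^* y> gives (Ax)^T y = x^T (A^*) y, i.e. x^T A^T y = x^T (A^*) y. Since this holds for all x, y, we must have A^* = A^T. Therefore
A^* =
[[2, -2, -3],
 [0, 3, -1],
 [-1, 3, -3]].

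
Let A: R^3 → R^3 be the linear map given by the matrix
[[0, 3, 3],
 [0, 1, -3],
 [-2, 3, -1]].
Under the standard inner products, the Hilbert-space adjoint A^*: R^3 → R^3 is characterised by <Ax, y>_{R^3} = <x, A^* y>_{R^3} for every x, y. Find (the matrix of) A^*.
A^* = A^T =
[[0, 0, -2],
 [3, 1, 3],
 [3, -3, -1]]

For real matrices with standard dot products, the defining identity <Ax, y> = <x, A^* y> gives (Ax)^T y = x^T (A^*) y, i.e. x^T A^T y = x^T (A^*) y. Since this holds for all x, y, we must have A^* = A^T. Therefore
A^* =
[[0, 0, -2],
 [3, 1, 3],
 [3, -3, -1]].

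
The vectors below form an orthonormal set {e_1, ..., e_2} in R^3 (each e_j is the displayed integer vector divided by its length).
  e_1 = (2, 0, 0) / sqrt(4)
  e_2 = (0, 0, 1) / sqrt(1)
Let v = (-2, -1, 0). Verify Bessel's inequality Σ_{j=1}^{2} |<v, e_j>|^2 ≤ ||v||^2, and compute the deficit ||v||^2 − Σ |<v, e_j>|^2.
Σ |<v, e_j>|^2 = 4; ||v||^2 = 5; deficit = 1

Write each e_j = u_j / sqrt(<u_j, u_j>) where u_j is the displayed integer vector. Then <v, e_j> = <v, u_j> / sqrt(<u_j, u_j>), so |<v, e_j>|^2 = <v, u_j>^2 / <u_j, u_j>.
Coefficients: <v, e_1> = -4/sqrt(4), <v, e_2> = 0/sqrt(1).
Square and sum: Σ |<v, e_j>|^2 = 4.
Compute ||v||^2 = v·v = 5.
Deficit = 5 − 4 = 1 ≥ 0, confirming Bessel's inequality. (The deficit equals ||v − Σ <v,e_j> e_j||^2, the squared distance from v to span{e_j}.)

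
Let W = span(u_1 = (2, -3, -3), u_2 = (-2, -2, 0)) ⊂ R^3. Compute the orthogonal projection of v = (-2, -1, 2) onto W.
proj_W(v) = (-107/43, -22/43, 51/43)

Set up U = [u_1 | ... | u_2] ∈ R^(3×2). The projector onto W = col(U) is P = U (U^T U)^(-1) U^T.
Compute U^T U =
  [22, 2]
  [2, 8],
and U^T v = (-7, 6).
Solve U^T U · c = U^T v for the coefficients: c = (-17/43, 73/86). The projection is proj_W(v) = U c.
Check: (v - proj_W(v)) · u_1 = 0  (should be 0).
Check: (v - proj_W(v)) · u_2 = 0  (should be 0).
Result: proj_W(v) = (-107/43, -22/43, 51/43).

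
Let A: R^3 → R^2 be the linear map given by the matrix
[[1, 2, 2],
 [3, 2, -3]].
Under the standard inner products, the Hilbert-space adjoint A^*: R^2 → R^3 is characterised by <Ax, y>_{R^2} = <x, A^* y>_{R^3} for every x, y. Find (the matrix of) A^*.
A^* = A^T =
[[1, 3],
 [2, 2],
 [2, -3]]

For real matrices with standard dot products, the defining identity <Ax, y> = <x, A^* y> gives (Ax)^T y = x^T (A^*) y, i.e. x^T A^T y = x^T (A^*) y. Since this holds for all x, y, we must have A^* = A^T. Therefore
A^* =
[[1, 3],
 [2, 2],
 [2, -3]].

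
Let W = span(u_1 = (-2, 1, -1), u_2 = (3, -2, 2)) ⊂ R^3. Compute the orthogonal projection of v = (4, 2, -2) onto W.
proj_W(v) = (4, 2, -2)

Set up U = [u_1 | ... | u_2] ∈ R^(3×2). The projector onto W = col(U) is P = U (U^T U)^(-1) U^T.
Compute U^T U =
  [6, -10]
  [-10, 17],
and U^T v = (-4, 4).
Solve U^T U · c = U^T v for the coefficients: c = (-14, -8). The projection is proj_W(v) = U c.
Check: (v - proj_W(v)) · u_1 = 0  (should be 0).
Check: (v - proj_W(v)) · u_2 = 0  (should be 0).
Result: proj_W(v) = (4, 2, -2).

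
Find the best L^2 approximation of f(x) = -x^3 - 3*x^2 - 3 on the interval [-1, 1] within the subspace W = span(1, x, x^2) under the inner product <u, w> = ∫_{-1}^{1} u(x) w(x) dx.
g(x) = -3*x^2 - 3*x/5 - 3

The best approximation g ∈ W is the orthogonal projection of f onto W. Writing g = a_0 + a_1 x + a_2 x^2, the coefficients solve the normal equations G · a = b where
  G_{ij} = <φ_i, φ_j> and b_i = <f, φ_i>, with φ_0 = 1, φ_1 = x, φ_2 = x^2.
G =
  [2, 0, 2/3]
  [0, 2/3, 0]
  [2/3, 0, 2/5],
b = (-8, -2/5, -16/5).
Solving gives a_0 = -3, a_1 = -3/5, a_2 = -3, so
  g(x) = -3*x^2 - 3*x/5 - 3.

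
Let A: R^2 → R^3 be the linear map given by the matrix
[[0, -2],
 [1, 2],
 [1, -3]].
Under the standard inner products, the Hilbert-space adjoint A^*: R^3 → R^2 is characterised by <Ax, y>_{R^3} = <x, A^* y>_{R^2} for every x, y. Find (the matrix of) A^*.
A^* = A^T =
[[0, 1, 1],
 [-2, 2, -3]]

For real matrices with standard dot products, the defining identity <Ax, y> = <x, A^* y> gives (Ax)^T y = x^T (A^*) y, i.e. x^T A^T y = x^T (A^*) y. Since this holds for all x, y, we must have A^* = A^T. Therefore
A^* =
[[0, 1, 1],
 [-2, 2, -3]].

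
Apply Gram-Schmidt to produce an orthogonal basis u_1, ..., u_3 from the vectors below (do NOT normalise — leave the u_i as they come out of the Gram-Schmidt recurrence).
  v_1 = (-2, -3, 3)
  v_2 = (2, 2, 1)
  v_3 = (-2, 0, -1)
Orthogonal basis:
  u_1 = (-2, -3, 3)
  u_2 = (15/11, 23/22, 43/22)
  u_3 = (-144/149, 128/149, 32/149)

Apply the Gram-Schmidt recurrence
  u_1 = v_1
  u_i = v_i − Σ_{j<i} ((v_i · u_j) / (u_j · u_j)) · u_j.

Step by step this gives:
  u_1 = (-2, -3, 3)
  u_2 = (15/11, 23/22, 43/22)
  u_3 = (-144/149, 128/149, 32/149)

Orthogonality check:
  u_2 · u_1 = 0 (should be 0)
  u_3 · u_1 = 0 (should be 0)
  u_3 · u_2 = 0 (should be 0)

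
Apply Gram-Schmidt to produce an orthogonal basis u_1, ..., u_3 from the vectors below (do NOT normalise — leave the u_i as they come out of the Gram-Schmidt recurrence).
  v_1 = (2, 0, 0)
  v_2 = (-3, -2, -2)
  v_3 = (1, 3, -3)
Orthogonal basis:
  u_1 = (2, 0, 0)
  u_2 = (0, -2, -2)
  u_3 = (0, 3, -3)

Apply the Gram-Schmidt recurrence
  u_1 = v_1
  u_i = v_i − Σ_{j<i} ((v_i · u_j) / (u_j · u_j)) · u_j.

Step by step this gives:
  u_1 = (2, 0, 0)
  u_2 = (0, -2, -2)
  u_3 = (0, 3, -3)

Orthogonality check:
  u_2 · u_1 = 0 (should be 0)
  u_3 · u_1 = 0 (should be 0)
  u_3 · u_2 = 0 (should be 0)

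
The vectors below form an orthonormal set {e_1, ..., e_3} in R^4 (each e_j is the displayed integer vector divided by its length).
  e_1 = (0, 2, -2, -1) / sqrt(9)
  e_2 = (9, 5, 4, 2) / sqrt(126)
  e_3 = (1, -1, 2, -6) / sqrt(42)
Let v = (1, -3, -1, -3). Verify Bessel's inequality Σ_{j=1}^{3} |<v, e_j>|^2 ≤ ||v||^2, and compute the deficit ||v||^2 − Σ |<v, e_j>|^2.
Σ |<v, e_j>|^2 = 35/3; ||v||^2 = 20; deficit = 25/3

Write each e_j = u_j / sqrt(<u_j, u_j>) where u_j is the displayed integer vector. Then <v, e_j> = <v, u_j> / sqrt(<u_j, u_j>), so |<v, e_j>|^2 = <v, u_j>^2 / <u_j, u_j>.
Coefficients: <v, e_1> = -1/sqrt(9), <v, e_2> = -16/sqrt(126), <v, e_3> = 20/sqrt(42).
Square and sum: Σ |<v, e_j>|^2 = 35/3.
Compute ||v||^2 = v·v = 20.
Deficit = 20 − 35/3 = 25/3 ≥ 0, confirming Bessel's inequality. (The deficit equals ||v − Σ <v,e_j> e_j||^2, the squared distance from v to span{e_j}.)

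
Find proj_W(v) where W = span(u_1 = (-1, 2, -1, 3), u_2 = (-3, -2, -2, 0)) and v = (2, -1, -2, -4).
proj_W(v) = (98/127, -252/127, 105/127, -357/127)

Set up U = [u_1 | ... | u_2] ∈ R^(4×2). The projector onto W = col(U) is P = U (U^T U)^(-1) U^T.
Compute U^T U =
  [15, 1]
  [1, 17],
and U^T v = (-14, 0).
Solve U^T U · c = U^T v for the coefficients: c = (-119/127, 7/127). The projection is proj_W(v) = U c.
Check: (v - proj_W(v)) · u_1 = 0  (should be 0).
Check: (v - proj_W(v)) · u_2 = 0  (should be 0).
Result: proj_W(v) = (98/127, -252/127, 105/127, -357/127).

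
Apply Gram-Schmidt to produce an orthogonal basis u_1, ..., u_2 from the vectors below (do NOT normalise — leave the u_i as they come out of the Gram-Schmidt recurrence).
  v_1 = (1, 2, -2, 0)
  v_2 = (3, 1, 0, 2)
Orthogonal basis:
  u_1 = (1, 2, -2, 0)
  u_2 = (22/9, -1/9, 10/9, 2)

Apply the Gram-Schmidt recurrence
  u_1 = v_1
  u_i = v_i − Σ_{j<i} ((v_i · u_j) / (u_j · u_j)) · u_j.

Step by step this gives:
  u_1 = (1, 2, -2, 0)
  u_2 = (22/9, -1/9, 10/9, 2)

Orthogonality check:
  u_2 · u_1 = 0 (should be 0)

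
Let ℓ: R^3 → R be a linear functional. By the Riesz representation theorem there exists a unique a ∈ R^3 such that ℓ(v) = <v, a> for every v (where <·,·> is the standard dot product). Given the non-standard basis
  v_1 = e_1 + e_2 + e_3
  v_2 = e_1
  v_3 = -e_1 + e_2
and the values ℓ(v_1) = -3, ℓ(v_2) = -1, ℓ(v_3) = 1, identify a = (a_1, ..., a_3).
a = (-1, 0, -2)

Write a = (a_1, ..., a_3) in the standard basis. For each basis vector v_i, ℓ(v_i) = <v_i, a> is a linear equation in the a_j's. Collect the n equations into a matrix system V a = ℓ, where row i of V is v_i (expressed in the standard basis). Since V is invertible (lower-triangular with 1s on the diagonal, up to permutation), solve by back-substitution:
  V =
[[1, 1, 1],
 [1, 0, 0],
 [-1, 1, 0]]
  V a = (-3, -1, 1)
Solving gives a = (-1, 0, -2).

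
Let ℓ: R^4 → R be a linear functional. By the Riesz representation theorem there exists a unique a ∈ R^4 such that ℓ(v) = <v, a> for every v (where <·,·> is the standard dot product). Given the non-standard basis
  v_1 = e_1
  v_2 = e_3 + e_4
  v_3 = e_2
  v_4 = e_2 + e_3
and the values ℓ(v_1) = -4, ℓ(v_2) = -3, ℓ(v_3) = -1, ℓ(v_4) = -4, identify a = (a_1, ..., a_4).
a = (-4, -1, -3, 0)

Write a = (a_1, ..., a_4) in the standard basis. For each basis vector v_i, ℓ(v_i) = <v_i, a> is a linear equation in the a_j's. Collect the n equations into a matrix system V a = ℓ, where row i of V is v_i (expressed in the standard basis). Since V is invertible (lower-triangular with 1s on the diagonal, up to permutation), solve by back-substitution:
  V =
[[1, 0, 0, 0],
 [0, 0, 1, 1],
 [0, 1, 0, 0],
 [0, 1, 1, 0]]
  V a = (-4, -3, -1, -4)
Solving gives a = (-4, -1, -3, 0).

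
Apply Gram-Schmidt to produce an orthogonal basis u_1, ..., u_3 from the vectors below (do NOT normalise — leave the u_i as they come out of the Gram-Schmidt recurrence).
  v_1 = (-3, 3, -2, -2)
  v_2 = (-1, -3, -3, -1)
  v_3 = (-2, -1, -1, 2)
Orthogonal basis:
  u_1 = (-3, 3, -2, -2)
  u_2 = (-10/13, -42/13, -37/13, -11/13)
  u_3 = (-427/258, -13/86, -19/258, 601/258)

Apply the Gram-Schmidt recurrence
  u_1 = v_1
  u_i = v_i − Σ_{j<i} ((v_i · u_j) / (u_j · u_j)) · u_j.

Step by step this gives:
  u_1 = (-3, 3, -2, -2)
  u_2 = (-10/13, -42/13, -37/13, -11/13)
  u_3 = (-427/258, -13/86, -19/258, 601/258)

Orthogonality check:
  u_2 · u_1 = 0 (should be 0)
  u_3 · u_1 = 0 (should be 0)
  u_3 · u_2 = 0 (should be 0)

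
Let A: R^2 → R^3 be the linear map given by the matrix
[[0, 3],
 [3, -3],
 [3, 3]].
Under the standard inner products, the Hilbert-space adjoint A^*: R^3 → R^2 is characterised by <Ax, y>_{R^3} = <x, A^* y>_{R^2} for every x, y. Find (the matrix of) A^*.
A^* = A^T =
[[0, 3, 3],
 [3, -3, 3]]

For real matrices with standard dot products, the defining identity <Ax, y> = <x, A^* y> gives (Ax)^T y = x^T (A^*) y, i.e. x^T A^T y = x^T (A^*) y. Since this holds for all x, y, we must have A^* = A^T. Therefore
A^* =
[[0, 3, 3],
 [3, -3, 3]].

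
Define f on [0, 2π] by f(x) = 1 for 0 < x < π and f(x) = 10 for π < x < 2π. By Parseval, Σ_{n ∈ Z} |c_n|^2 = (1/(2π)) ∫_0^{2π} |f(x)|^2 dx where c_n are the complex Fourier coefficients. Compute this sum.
Σ |c_n|^2 = 101/2

Parseval equates the L^2 energy of f (normalised by 1/(2π)) with the ℓ^2 sum of its Fourier coefficients: (1/(2π)) ∫_0^{2π} |f|^2 = Σ |c_n|^2.
Compute the left side: (1/(2π)) [∫_0^π 1^2 dx + ∫_π^{2π} 10^2 dx] = (1/(2π)) · (1π + 100π) = (1 + 100)/2 = 101/2.
So Σ_{n ∈ Z} |c_n|^2 = 101/2.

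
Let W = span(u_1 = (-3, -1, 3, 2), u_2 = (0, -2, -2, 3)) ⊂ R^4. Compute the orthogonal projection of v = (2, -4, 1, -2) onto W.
proj_W(v) = (17/43, 13/129, -55/129, -28/129)

Set up U = [u_1 | ... | u_2] ∈ R^(4×2). The projector onto W = col(U) is P = U (U^T U)^(-1) U^T.
Compute U^T U =
  [23, 2]
  [2, 17],
and U^T v = (-3, 0).
Solve U^T U · c = U^T v for the coefficients: c = (-17/129, 2/129). The projection is proj_W(v) = U c.
Check: (v - proj_W(v)) · u_1 = 0  (should be 0).
Check: (v - proj_W(v)) · u_2 = 0  (should be 0).
Result: proj_W(v) = (17/43, 13/129, -55/129, -28/129).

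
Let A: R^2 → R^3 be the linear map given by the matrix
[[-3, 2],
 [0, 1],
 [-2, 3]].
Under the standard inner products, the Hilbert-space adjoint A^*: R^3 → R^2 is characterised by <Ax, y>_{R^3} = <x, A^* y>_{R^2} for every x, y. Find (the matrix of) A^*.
A^* = A^T =
[[-3, 0, -2],
 [2, 1, 3]]

For real matrices with standard dot products, the defining identity <Ax, y> = <x, A^* y> gives (Ax)^T y = x^T (A^*) y, i.e. x^T A^T y = x^T (A^*) y. Since this holds for all x, y, we must have A^* = A^T. Therefore
A^* =
[[-3, 0, -2],
 [2, 1, 3]].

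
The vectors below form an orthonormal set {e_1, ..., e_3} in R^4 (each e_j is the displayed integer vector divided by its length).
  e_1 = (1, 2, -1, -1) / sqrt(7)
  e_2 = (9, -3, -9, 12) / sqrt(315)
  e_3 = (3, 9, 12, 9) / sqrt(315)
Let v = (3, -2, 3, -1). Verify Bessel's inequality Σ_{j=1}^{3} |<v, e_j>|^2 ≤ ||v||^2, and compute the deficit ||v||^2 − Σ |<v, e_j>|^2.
Σ |<v, e_j>|^2 = 17/7; ||v||^2 = 23; deficit = 144/7

Write each e_j = u_j / sqrt(<u_j, u_j>) where u_j is the displayed integer vector. Then <v, e_j> = <v, u_j> / sqrt(<u_j, u_j>), so |<v, e_j>|^2 = <v, u_j>^2 / <u_j, u_j>.
Coefficients: <v, e_1> = -3/sqrt(7), <v, e_2> = -6/sqrt(315), <v, e_3> = 18/sqrt(315).
Square and sum: Σ |<v, e_j>|^2 = 17/7.
Compute ||v||^2 = v·v = 23.
Deficit = 23 − 17/7 = 144/7 ≥ 0, confirming Bessel's inequality. (The deficit equals ||v − Σ <v,e_j> e_j||^2, the squared distance from v to span{e_j}.)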